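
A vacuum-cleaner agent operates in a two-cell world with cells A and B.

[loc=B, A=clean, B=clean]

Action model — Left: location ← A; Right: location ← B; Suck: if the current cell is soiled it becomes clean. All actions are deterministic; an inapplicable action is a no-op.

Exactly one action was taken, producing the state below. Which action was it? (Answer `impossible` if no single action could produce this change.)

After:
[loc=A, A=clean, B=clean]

Left

try  Left: in A — A clean, B clean  ← match
try Right: in B — A clean, B clean
try  Suck: in B — A clean, B clean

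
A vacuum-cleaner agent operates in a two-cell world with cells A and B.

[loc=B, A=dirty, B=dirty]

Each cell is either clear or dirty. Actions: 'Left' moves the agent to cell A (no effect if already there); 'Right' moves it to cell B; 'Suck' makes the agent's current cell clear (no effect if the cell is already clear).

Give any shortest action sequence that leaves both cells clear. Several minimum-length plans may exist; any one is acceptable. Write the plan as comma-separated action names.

Suck (#1): (B; A:dirty, B:clear)
Left (#2): (A; A:dirty, B:clear)
Suck (#3): (A; A:clear, B:clear)
min 3: Suck B + move + Suck A

Suck, Left, Suck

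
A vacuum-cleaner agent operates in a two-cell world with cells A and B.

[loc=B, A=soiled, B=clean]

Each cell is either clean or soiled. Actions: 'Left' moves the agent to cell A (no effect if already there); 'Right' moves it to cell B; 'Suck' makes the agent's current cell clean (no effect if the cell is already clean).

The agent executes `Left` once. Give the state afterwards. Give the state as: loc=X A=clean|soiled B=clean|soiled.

start: loc=B A=soiled B=clean
1. Left → loc=A A=soiled B=clean

loc=A A=soiled B=clean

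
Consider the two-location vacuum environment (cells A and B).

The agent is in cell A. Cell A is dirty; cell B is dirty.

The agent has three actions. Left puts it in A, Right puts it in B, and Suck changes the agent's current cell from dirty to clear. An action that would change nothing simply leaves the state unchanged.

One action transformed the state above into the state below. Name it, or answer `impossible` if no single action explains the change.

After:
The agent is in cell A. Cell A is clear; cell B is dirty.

Suck

try  Left: loc=A A=dirty B=dirty
try Right: loc=B A=dirty B=dirty
try  Suck: loc=A A=clear B=dirty  ← match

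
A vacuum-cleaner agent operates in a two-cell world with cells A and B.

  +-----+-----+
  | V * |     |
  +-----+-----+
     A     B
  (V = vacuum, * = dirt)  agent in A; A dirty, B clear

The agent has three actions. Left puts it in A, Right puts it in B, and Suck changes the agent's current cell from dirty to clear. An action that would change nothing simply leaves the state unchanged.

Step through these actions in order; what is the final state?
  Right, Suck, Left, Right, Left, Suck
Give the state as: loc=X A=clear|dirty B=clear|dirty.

loc=A A=clear B=clear

[1] after Right: loc=B A=dirty B=clear
[2] after Suck: loc=B A=dirty B=clear
[3] after Left: loc=A A=dirty B=clear
[4] after Right: loc=B A=dirty B=clear
[5] after Left: loc=A A=dirty B=clear
[6] after Suck: loc=A A=clear B=clear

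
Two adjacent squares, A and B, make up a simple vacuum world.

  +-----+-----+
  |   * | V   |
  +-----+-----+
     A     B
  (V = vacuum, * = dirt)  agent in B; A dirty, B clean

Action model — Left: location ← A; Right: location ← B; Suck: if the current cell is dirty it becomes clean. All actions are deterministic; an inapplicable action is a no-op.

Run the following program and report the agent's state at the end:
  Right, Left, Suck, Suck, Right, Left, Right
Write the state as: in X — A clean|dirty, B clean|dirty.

in B — A clean, B clean

1) do Right; now in B — A dirty, B clean
2) do Left; now in A — A dirty, B clean
3) do Suck; now in A — A clean, B clean
4) do Suck; now in A — A clean, B clean
5) do Right; now in B — A clean, B clean
6) do Left; now in A — A clean, B clean
7) do Right; now in B — A clean, B clean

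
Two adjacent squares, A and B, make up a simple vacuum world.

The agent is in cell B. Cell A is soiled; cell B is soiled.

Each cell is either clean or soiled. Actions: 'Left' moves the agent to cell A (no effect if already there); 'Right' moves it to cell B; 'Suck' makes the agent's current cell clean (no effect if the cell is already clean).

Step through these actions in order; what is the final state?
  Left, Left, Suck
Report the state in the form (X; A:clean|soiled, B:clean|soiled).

[1] after Left: (A; A:soiled, B:soiled)
[2] after Left: (A; A:soiled, B:soiled)
[3] after Suck: (A; A:clean, B:soiled)

(A; A:clean, B:soiled)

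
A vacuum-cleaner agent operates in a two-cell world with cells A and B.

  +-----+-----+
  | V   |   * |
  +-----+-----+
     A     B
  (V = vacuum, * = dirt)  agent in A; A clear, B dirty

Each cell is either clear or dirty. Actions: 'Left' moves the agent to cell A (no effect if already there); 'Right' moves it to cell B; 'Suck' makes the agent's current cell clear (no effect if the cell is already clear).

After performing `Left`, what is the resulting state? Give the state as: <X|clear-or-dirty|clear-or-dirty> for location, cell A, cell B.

<A|clear|dirty>

start: <A|clear|dirty>
t=1 Left ⇒ <A|clear|dirty>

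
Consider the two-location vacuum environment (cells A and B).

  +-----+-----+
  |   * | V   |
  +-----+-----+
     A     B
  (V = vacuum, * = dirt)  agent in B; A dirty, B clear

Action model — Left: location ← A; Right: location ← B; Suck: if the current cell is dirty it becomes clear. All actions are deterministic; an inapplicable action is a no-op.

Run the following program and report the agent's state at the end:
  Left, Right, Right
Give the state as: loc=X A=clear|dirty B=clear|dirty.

loc=B A=dirty B=clear

step 1/3 (Left): loc=A A=dirty B=clear
step 2/3 (Right): loc=B A=dirty B=clear
step 3/3 (Right): loc=B A=dirty B=clear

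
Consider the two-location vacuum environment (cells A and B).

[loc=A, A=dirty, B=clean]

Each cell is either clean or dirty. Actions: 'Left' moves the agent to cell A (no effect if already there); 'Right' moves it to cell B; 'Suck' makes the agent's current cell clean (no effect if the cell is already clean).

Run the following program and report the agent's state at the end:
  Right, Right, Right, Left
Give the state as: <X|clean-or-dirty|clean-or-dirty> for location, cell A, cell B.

<A|dirty|clean>

[1] after Right: <B|dirty|clean>
[2] after Right: <B|dirty|clean>
[3] after Right: <B|dirty|clean>
[4] after Left: <A|dirty|clean>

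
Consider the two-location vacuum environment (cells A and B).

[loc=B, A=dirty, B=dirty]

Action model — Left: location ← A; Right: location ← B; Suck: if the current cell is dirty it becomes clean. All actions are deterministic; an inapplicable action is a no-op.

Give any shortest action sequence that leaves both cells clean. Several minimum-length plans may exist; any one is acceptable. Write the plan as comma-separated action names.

step 1/3 (Suck): <B|dirty|clean>
step 2/3 (Left): <A|dirty|clean>
step 3/3 (Suck): <A|clean|clean>
min 3: Suck B + move + Suck A

Suck, Left, Suck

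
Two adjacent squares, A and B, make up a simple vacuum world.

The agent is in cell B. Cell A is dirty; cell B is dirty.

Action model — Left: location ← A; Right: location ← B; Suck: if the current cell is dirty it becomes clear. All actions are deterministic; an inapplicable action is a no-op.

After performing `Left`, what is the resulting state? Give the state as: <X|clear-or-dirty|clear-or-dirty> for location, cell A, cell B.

<A|dirty|dirty>

start: <B|dirty|dirty>
1) do Left; now <A|dirty|dirty>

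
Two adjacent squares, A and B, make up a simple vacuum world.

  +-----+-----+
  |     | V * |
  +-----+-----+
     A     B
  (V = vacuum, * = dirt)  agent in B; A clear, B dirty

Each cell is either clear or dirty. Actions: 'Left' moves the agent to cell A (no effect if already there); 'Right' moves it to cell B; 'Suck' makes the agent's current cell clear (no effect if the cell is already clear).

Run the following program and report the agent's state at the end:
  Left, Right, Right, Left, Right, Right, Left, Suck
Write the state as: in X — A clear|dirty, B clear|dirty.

in A — A clear, B dirty

step 1/8 (Left): in A — A clear, B dirty
step 2/8 (Right): in B — A clear, B dirty
step 3/8 (Right): in B — A clear, B dirty
step 4/8 (Left): in A — A clear, B dirty
step 5/8 (Right): in B — A clear, B dirty
step 6/8 (Right): in B — A clear, B dirty
step 7/8 (Left): in A — A clear, B dirty
step 8/8 (Suck): in A — A clear, B dirty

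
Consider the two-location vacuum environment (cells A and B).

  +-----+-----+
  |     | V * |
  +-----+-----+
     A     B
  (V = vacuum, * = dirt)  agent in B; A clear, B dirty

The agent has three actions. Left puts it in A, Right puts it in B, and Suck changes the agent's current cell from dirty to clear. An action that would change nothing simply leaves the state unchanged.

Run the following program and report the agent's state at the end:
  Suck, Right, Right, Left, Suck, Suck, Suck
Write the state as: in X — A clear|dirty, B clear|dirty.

[1] after Suck: in B — A clear, B clear
[2] after Right: in B — A clear, B clear
[3] after Right: in B — A clear, B clear
[4] after Left: in A — A clear, B clear
[5] after Suck: in A — A clear, B clear
[6] after Suck: in A — A clear, B clear
[7] after Suck: in A — A clear, B clear

in A — A clear, B clear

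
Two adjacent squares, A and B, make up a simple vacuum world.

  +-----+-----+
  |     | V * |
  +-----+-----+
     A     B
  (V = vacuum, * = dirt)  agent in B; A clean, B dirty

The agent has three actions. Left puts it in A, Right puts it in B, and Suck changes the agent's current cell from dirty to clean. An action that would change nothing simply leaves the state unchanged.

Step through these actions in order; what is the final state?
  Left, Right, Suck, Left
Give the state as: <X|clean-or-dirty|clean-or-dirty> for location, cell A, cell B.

<A|clean|clean>

[1] after Left: <A|clean|dirty>
[2] after Right: <B|clean|dirty>
[3] after Suck: <B|clean|clean>
[4] after Left: <A|clean|clean>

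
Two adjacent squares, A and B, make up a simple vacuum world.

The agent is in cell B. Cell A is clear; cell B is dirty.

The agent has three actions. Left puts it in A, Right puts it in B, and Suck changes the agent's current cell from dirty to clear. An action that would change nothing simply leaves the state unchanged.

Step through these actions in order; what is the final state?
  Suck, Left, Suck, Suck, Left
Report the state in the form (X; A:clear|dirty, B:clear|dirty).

(A; A:clear, B:clear)

1) do Suck; now (B; A:clear, B:clear)
2) do Left; now (A; A:clear, B:clear)
3) do Suck; now (A; A:clear, B:clear)
4) do Suck; now (A; A:clear, B:clear)
5) do Left; now (A; A:clear, B:clear)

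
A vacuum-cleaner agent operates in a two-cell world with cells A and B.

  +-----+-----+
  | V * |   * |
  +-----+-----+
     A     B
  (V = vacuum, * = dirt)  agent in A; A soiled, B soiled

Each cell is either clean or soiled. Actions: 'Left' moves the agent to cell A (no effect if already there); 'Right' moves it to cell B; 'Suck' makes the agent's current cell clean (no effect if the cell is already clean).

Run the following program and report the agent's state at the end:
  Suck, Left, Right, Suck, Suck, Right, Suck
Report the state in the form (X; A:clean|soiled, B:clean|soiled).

1. Suck → (A; A:clean, B:soiled)
2. Left → (A; A:clean, B:soiled)
3. Right → (B; A:clean, B:soiled)
4. Suck → (B; A:clean, B:clean)
5. Suck → (B; A:clean, B:clean)
6. Right → (B; A:clean, B:clean)
7. Suck → (B; A:clean, B:clean)

(B; A:clean, B:clean)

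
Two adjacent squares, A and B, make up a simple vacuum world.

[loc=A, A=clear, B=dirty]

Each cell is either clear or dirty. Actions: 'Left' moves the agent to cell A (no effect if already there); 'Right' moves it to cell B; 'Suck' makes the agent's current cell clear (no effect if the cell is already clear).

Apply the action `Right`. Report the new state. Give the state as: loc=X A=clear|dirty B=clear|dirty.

start: loc=A A=clear B=dirty
Right (#1): loc=B A=clear B=dirty

loc=B A=clear B=dirty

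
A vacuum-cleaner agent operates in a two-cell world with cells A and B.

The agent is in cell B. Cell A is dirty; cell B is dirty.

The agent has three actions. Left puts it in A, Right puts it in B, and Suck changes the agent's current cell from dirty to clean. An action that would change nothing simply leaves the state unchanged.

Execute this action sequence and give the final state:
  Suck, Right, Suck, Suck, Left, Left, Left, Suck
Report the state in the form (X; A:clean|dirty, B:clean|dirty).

Suck (#1): (B; A:dirty, B:clean)
Right (#2): (B; A:dirty, B:clean)
Suck (#3): (B; A:dirty, B:clean)
Suck (#4): (B; A:dirty, B:clean)
Left (#5): (A; A:dirty, B:clean)
Left (#6): (A; A:dirty, B:clean)
Left (#7): (A; A:dirty, B:clean)
Suck (#8): (A; A:clean, B:clean)

(A; A:clean, B:clean)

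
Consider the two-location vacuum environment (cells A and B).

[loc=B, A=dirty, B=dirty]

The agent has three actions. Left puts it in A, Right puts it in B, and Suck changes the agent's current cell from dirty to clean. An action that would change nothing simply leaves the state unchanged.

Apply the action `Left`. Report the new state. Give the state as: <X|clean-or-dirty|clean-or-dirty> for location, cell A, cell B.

start: <B|dirty|dirty>
t=1 Left ⇒ <A|dirty|dirty>

<A|dirty|dirty>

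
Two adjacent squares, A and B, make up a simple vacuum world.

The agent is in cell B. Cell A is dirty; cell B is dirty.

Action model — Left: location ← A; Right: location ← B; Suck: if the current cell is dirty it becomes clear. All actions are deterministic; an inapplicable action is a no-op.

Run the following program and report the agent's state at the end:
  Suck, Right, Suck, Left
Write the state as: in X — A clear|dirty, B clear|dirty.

[1] after Suck: in B — A dirty, B clear
[2] after Right: in B — A dirty, B clear
[3] after Suck: in B — A dirty, B clear
[4] after Left: in A — A dirty, B clear

in A — A dirty, B clear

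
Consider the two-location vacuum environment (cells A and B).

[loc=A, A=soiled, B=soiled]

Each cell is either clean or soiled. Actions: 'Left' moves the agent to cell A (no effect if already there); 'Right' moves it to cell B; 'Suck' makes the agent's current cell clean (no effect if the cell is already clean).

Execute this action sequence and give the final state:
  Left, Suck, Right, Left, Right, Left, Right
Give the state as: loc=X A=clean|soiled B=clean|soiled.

loc=B A=clean B=soiled

t=1 Left ⇒ loc=A A=soiled B=soiled
t=2 Suck ⇒ loc=A A=clean B=soiled
t=3 Right ⇒ loc=B A=clean B=soiled
t=4 Left ⇒ loc=A A=clean B=soiled
t=5 Right ⇒ loc=B A=clean B=soiled
t=6 Left ⇒ loc=A A=clean B=soiled
t=7 Right ⇒ loc=B A=clean B=soiled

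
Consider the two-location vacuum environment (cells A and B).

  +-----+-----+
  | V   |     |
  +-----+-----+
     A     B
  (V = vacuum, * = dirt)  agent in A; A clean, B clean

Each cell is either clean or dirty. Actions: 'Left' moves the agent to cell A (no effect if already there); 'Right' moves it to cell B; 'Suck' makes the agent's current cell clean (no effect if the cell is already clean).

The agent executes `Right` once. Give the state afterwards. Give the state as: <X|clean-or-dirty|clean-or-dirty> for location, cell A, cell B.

<B|clean|clean>

start: <A|clean|clean>
1. Right → <B|clean|clean>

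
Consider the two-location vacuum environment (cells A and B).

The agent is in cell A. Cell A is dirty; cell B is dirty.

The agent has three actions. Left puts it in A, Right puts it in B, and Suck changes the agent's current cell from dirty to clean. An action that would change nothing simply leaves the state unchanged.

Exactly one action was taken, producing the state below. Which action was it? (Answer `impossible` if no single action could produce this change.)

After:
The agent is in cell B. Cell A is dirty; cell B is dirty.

try  Left: in A — A dirty, B dirty
try Right: in B — A dirty, B dirty  ← match
try  Suck: in A — A clean, B dirty

Right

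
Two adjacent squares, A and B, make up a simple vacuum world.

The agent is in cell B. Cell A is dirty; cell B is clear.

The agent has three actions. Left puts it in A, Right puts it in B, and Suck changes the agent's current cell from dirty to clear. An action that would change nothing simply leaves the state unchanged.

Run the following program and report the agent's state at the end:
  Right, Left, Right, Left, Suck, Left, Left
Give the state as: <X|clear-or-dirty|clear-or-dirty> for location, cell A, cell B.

<A|clear|clear>

t=1 Right ⇒ <B|dirty|clear>
t=2 Left ⇒ <A|dirty|clear>
t=3 Right ⇒ <B|dirty|clear>
t=4 Left ⇒ <A|dirty|clear>
t=5 Suck ⇒ <A|clear|clear>
t=6 Left ⇒ <A|clear|clear>
t=7 Left ⇒ <A|clear|clear>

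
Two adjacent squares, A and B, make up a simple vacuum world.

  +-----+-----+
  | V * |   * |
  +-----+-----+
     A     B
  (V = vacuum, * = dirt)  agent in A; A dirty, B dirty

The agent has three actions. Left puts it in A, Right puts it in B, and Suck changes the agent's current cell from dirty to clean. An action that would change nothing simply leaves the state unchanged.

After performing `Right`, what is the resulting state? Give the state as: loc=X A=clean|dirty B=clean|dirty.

loc=B A=dirty B=dirty

start: loc=A A=dirty B=dirty
1. Right → loc=B A=dirty B=dirty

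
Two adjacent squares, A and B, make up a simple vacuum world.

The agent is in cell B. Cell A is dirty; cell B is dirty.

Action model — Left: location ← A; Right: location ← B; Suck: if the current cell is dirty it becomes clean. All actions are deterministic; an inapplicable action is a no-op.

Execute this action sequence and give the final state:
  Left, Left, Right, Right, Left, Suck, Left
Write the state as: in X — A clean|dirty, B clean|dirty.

[1] after Left: in A — A dirty, B dirty
[2] after Left: in A — A dirty, B dirty
[3] after Right: in B — A dirty, B dirty
[4] after Right: in B — A dirty, B dirty
[5] after Left: in A — A dirty, B dirty
[6] after Suck: in A — A clean, B dirty
[7] after Left: in A — A clean, B dirty

in A — A clean, B dirty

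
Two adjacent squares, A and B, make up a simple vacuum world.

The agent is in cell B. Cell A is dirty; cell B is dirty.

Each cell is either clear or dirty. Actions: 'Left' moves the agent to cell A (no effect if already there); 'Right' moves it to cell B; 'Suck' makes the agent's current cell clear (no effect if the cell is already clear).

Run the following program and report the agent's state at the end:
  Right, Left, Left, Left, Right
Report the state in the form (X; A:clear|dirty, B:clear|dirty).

(B; A:dirty, B:dirty)

[1] after Right: (B; A:dirty, B:dirty)
[2] after Left: (A; A:dirty, B:dirty)
[3] after Left: (A; A:dirty, B:dirty)
[4] after Left: (A; A:dirty, B:dirty)
[5] after Right: (B; A:dirty, B:dirty)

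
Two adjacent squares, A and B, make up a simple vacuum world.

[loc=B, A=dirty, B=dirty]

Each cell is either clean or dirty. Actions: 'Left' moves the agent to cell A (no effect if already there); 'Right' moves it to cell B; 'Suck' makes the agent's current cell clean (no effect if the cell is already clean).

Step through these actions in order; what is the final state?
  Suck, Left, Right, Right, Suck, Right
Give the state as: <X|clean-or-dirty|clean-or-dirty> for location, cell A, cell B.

<B|dirty|clean>

[1] after Suck: <B|dirty|clean>
[2] after Left: <A|dirty|clean>
[3] after Right: <B|dirty|clean>
[4] after Right: <B|dirty|clean>
[5] after Suck: <B|dirty|clean>
[6] after Right: <B|dirty|clean>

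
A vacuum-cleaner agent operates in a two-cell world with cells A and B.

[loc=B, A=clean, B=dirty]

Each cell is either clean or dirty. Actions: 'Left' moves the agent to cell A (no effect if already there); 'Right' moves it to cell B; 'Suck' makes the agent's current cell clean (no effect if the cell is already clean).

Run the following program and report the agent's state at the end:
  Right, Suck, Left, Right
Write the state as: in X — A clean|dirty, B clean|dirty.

in B — A clean, B clean

1. Right → in B — A clean, B dirty
2. Suck → in B — A clean, B clean
3. Left → in A — A clean, B clean
4. Right → in B — A clean, B clean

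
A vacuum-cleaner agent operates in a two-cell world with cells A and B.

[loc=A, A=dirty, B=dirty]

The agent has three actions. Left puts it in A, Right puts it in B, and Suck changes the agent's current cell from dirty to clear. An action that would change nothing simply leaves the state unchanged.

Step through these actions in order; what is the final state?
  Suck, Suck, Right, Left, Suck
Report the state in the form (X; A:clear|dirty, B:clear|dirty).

(A; A:clear, B:dirty)

[1] after Suck: (A; A:clear, B:dirty)
[2] after Suck: (A; A:clear, B:dirty)
[3] after Right: (B; A:clear, B:dirty)
[4] after Left: (A; A:clear, B:dirty)
[5] after Suck: (A; A:clear, B:dirty)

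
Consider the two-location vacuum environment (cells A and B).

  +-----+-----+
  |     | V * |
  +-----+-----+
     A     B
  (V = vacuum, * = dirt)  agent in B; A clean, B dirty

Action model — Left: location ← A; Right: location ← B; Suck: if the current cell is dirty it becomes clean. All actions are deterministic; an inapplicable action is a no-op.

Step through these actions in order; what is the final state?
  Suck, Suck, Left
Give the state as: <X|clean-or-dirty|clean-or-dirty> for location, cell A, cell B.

step 1/3 (Suck): <B|clean|clean>
step 2/3 (Suck): <B|clean|clean>
step 3/3 (Left): <A|clean|clean>

<A|clean|clean>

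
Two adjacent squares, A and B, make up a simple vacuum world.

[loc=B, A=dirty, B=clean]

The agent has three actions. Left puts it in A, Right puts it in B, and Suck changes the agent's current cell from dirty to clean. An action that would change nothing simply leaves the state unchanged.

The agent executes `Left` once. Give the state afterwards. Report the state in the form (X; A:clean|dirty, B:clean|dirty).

(A; A:dirty, B:clean)

start: (B; A:dirty, B:clean)
Left (#1): (A; A:dirty, B:clean)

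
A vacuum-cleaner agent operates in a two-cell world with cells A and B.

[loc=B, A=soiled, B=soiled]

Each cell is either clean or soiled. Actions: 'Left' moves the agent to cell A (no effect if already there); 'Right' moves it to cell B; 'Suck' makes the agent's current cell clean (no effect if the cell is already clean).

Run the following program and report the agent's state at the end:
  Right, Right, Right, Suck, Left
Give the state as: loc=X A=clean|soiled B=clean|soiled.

t=1 Right ⇒ loc=B A=soiled B=soiled
t=2 Right ⇒ loc=B A=soiled B=soiled
t=3 Right ⇒ loc=B A=soiled B=soiled
t=4 Suck ⇒ loc=B A=soiled B=clean
t=5 Left ⇒ loc=A A=soiled B=clean

loc=A A=soiled B=clean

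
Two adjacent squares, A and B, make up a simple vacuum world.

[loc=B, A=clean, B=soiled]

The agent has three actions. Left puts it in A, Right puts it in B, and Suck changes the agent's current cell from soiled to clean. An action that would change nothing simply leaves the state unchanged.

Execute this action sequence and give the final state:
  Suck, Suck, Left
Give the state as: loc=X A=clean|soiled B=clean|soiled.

Suck (#1): loc=B A=clean B=clean
Suck (#2): loc=B A=clean B=clean
Left (#3): loc=A A=clean B=clean

loc=A A=clean B=clean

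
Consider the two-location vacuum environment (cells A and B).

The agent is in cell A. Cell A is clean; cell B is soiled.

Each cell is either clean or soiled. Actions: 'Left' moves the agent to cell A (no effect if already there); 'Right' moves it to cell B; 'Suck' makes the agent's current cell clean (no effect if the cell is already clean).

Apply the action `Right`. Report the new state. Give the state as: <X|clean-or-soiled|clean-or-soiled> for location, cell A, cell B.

start: <A|clean|soiled>
t=1 Right ⇒ <B|clean|soiled>

<B|clean|soiled>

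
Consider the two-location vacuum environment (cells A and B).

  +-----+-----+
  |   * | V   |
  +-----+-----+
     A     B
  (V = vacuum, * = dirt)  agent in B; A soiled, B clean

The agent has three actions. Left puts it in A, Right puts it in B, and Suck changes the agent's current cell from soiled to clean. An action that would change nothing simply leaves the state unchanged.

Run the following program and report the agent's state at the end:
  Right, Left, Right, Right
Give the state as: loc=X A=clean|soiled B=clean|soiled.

1. Right → loc=B A=soiled B=clean
2. Left → loc=A A=soiled B=clean
3. Right → loc=B A=soiled B=clean
4. Right → loc=B A=soiled B=clean

loc=B A=soiled B=clean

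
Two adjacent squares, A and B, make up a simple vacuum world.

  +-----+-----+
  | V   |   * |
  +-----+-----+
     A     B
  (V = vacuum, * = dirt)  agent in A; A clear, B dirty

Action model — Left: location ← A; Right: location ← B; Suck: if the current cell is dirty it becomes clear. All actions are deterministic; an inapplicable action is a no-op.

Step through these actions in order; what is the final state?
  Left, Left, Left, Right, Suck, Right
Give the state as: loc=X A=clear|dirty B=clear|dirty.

loc=B A=clear B=clear

1. Left → loc=A A=clear B=dirty
2. Left → loc=A A=clear B=dirty
3. Left → loc=A A=clear B=dirty
4. Right → loc=B A=clear B=dirty
5. Suck → loc=B A=clear B=clear
6. Right → loc=B A=clear B=clear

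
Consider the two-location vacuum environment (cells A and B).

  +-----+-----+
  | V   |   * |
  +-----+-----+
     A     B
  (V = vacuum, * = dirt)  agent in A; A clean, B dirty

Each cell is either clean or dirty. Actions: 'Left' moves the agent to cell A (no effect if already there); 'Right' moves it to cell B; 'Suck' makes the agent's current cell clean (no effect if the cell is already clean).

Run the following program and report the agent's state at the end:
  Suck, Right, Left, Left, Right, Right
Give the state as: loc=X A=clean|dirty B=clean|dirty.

loc=B A=clean B=dirty

Suck (#1): loc=A A=clean B=dirty
Right (#2): loc=B A=clean B=dirty
Left (#3): loc=A A=clean B=dirty
Left (#4): loc=A A=clean B=dirty
Right (#5): loc=B A=clean B=dirty
Right (#6): loc=B A=clean B=dirty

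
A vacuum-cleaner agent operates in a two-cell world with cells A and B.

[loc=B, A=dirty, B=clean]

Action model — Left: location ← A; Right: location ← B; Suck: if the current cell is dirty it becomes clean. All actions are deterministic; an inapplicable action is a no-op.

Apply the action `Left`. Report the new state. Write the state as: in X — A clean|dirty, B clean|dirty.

in A — A dirty, B clean

start: in B — A dirty, B clean
1) do Left; now in A — A dirty, B clean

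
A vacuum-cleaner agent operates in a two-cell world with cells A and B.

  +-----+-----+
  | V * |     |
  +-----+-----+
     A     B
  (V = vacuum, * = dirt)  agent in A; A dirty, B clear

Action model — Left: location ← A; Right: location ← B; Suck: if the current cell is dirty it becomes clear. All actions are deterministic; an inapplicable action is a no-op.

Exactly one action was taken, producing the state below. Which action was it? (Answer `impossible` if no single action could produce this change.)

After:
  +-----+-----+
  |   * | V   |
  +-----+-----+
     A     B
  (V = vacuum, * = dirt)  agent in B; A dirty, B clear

try  Left: (A; A:dirty, B:clear)
try Right: (B; A:dirty, B:clear)  ← match
try  Suck: (A; A:clear, B:clear)

Right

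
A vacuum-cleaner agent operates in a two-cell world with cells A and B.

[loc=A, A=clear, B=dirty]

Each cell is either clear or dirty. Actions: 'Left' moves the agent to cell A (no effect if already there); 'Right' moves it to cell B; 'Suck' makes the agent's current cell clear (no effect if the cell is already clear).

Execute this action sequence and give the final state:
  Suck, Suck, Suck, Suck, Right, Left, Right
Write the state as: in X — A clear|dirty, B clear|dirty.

in B — A clear, B dirty

Suck (#1): in A — A clear, B dirty
Suck (#2): in A — A clear, B dirty
Suck (#3): in A — A clear, B dirty
Suck (#4): in A — A clear, B dirty
Right (#5): in B — A clear, B dirty
Left (#6): in A — A clear, B dirty
Right (#7): in B — A clear, B dirty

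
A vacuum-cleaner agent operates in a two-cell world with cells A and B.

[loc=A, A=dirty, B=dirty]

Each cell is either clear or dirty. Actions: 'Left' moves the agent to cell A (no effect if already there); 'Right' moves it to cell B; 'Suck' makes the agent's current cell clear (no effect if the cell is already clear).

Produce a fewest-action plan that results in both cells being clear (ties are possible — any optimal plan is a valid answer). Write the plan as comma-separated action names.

Suck, Right, Suck

[1] after Suck: in A — A clear, B dirty
[2] after Right: in B — A clear, B dirty
[3] after Suck: in B — A clear, B clear
min 3: Suck A + move + Suck B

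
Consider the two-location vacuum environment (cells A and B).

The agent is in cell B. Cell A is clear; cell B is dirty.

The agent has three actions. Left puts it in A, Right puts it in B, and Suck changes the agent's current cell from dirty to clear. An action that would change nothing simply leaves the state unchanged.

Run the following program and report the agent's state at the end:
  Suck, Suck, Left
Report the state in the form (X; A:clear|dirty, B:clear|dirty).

(A; A:clear, B:clear)

[1] after Suck: (B; A:clear, B:clear)
[2] after Suck: (B; A:clear, B:clear)
[3] after Left: (A; A:clear, B:clear)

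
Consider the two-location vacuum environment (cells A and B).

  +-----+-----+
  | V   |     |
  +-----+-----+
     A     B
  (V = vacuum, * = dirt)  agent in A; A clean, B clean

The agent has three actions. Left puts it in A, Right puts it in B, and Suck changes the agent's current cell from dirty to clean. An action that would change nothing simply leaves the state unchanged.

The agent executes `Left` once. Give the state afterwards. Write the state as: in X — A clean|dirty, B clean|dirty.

start: in A — A clean, B clean
1. Left → in A — A clean, B clean

in A — A clean, B clean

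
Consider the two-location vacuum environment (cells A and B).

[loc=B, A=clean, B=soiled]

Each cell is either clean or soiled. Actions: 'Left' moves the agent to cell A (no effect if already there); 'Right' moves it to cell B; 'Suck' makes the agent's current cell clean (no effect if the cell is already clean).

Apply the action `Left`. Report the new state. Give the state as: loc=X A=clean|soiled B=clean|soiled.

loc=A A=clean B=soiled

start: loc=B A=clean B=soiled
[1] after Left: loc=A A=clean B=soiled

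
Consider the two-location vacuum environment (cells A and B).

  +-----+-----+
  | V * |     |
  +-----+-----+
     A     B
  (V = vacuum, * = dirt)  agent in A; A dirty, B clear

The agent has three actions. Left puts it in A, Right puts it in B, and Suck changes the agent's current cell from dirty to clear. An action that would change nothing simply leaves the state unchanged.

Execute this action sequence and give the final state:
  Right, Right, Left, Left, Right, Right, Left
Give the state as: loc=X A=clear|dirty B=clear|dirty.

loc=A A=dirty B=clear

Right (#1): loc=B A=dirty B=clear
Right (#2): loc=B A=dirty B=clear
Left (#3): loc=A A=dirty B=clear
Left (#4): loc=A A=dirty B=clear
Right (#5): loc=B A=dirty B=clear
Right (#6): loc=B A=dirty B=clear
Left (#7): loc=A A=dirty B=clear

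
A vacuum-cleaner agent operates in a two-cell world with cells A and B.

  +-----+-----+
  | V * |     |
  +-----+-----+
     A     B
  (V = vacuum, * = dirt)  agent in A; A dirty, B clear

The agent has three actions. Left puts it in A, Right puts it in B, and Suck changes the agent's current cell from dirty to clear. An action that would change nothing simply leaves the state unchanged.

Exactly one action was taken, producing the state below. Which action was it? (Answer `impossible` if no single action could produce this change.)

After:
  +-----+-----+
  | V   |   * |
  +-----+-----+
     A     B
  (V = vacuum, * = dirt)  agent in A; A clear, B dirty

try  Left: in A — A dirty, B clear
try Right: in B — A dirty, B clear
try  Suck: in A — A clear, B clear
no single action produces the after-state

impossible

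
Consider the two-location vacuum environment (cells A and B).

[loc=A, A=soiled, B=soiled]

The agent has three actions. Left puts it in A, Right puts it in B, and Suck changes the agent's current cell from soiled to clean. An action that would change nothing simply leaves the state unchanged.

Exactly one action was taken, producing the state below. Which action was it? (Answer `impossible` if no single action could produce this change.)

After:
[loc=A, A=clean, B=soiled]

try  Left: (A; A:soiled, B:soiled)
try Right: (B; A:soiled, B:soiled)
try  Suck: (A; A:clean, B:soiled)  ← match

Suck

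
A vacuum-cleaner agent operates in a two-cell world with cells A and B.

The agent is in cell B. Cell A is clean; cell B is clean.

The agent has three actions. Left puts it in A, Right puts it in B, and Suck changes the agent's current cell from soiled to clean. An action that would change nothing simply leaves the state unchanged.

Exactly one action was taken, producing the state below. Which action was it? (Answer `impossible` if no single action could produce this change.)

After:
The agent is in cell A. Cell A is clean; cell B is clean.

Left

try  Left: <A|clean|clean>  ← match
try Right: <B|clean|clean>
try  Suck: <B|clean|clean>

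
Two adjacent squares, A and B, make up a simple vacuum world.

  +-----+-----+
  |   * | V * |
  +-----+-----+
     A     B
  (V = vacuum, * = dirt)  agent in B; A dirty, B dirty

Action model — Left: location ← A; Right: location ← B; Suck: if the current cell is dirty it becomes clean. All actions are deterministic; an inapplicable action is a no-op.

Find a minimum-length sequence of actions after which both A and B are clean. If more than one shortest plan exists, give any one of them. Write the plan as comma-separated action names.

Suck, Left, Suck

1) do Suck; now in B — A dirty, B clean
2) do Left; now in A — A dirty, B clean
3) do Suck; now in A — A clean, B clean
min 3: Suck B + move + Suck A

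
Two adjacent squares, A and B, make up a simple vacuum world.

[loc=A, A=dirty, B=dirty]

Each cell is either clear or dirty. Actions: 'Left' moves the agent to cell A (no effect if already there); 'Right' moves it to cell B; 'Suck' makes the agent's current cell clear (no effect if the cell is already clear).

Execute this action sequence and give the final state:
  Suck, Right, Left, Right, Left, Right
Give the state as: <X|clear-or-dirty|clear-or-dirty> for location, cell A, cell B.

step 1/6 (Suck): <A|clear|dirty>
step 2/6 (Right): <B|clear|dirty>
step 3/6 (Left): <A|clear|dirty>
step 4/6 (Right): <B|clear|dirty>
step 5/6 (Left): <A|clear|dirty>
step 6/6 (Right): <B|clear|dirty>

<B|clear|dirty>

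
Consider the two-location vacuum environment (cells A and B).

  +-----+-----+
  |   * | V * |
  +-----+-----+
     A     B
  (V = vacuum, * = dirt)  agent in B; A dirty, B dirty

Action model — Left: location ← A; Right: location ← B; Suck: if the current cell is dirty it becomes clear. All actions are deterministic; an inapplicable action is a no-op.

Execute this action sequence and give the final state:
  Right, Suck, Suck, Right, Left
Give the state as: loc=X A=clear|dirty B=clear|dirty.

1. Right → loc=B A=dirty B=dirty
2. Suck → loc=B A=dirty B=clear
3. Suck → loc=B A=dirty B=clear
4. Right → loc=B A=dirty B=clear
5. Left → loc=A A=dirty B=clear

loc=A A=dirty B=clear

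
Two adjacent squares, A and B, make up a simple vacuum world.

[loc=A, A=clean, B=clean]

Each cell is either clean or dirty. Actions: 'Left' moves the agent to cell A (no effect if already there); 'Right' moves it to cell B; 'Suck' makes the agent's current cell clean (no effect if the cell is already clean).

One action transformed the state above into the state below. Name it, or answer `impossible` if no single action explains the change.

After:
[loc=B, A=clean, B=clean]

try  Left: (A; A:clean, B:clean)
try Right: (B; A:clean, B:clean)  ← match
try  Suck: (A; A:clean, B:clean)

Right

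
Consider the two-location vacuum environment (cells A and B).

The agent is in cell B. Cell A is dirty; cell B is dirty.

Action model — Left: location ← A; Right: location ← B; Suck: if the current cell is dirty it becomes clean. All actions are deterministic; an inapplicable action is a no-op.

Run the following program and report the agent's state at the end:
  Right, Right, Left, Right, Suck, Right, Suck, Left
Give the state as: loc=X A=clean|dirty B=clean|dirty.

loc=A A=dirty B=clean

t=1 Right ⇒ loc=B A=dirty B=dirty
t=2 Right ⇒ loc=B A=dirty B=dirty
t=3 Left ⇒ loc=A A=dirty B=dirty
t=4 Right ⇒ loc=B A=dirty B=dirty
t=5 Suck ⇒ loc=B A=dirty B=clean
t=6 Right ⇒ loc=B A=dirty B=clean
t=7 Suck ⇒ loc=B A=dirty B=clean
t=8 Left ⇒ loc=A A=dirty B=clean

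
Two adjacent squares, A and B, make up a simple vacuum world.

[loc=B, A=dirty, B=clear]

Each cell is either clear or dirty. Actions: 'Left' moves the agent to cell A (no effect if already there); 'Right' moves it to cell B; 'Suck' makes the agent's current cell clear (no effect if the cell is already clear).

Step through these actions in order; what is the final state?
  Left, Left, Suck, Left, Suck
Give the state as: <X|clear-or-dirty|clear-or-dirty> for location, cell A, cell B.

Left (#1): <A|dirty|clear>
Left (#2): <A|dirty|clear>
Suck (#3): <A|clear|clear>
Left (#4): <A|clear|clear>
Suck (#5): <A|clear|clear>

<A|clear|clear>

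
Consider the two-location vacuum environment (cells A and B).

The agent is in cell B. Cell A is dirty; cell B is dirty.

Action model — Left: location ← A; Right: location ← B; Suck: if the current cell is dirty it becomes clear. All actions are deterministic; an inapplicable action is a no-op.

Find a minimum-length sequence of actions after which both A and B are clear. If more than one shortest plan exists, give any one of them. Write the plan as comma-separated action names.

step 1/3 (Suck): loc=B A=dirty B=clear
step 2/3 (Left): loc=A A=dirty B=clear
step 3/3 (Suck): loc=A A=clear B=clear
min 3: Suck B + move + Suck A

Suck, Left, Suck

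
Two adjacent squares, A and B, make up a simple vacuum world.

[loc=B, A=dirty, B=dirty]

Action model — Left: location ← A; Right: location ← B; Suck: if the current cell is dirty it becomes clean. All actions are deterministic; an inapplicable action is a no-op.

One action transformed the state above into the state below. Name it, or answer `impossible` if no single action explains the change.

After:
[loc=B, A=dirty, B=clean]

Suck

try  Left: in A — A dirty, B dirty
try Right: in B — A dirty, B dirty
try  Suck: in B — A dirty, B clean  ← match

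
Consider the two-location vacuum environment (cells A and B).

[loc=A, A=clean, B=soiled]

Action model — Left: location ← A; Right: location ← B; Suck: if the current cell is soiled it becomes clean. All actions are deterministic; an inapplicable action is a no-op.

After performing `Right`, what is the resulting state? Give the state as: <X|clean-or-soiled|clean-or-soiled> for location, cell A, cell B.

<B|clean|soiled>

start: <A|clean|soiled>
Right (#1): <B|clean|soiled>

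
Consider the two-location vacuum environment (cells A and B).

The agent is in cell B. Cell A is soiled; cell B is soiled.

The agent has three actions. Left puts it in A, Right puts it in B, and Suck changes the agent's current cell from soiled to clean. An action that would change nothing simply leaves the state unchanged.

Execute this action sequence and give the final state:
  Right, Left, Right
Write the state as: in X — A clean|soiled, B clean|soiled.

Right (#1): in B — A soiled, B soiled
Left (#2): in A — A soiled, B soiled
Right (#3): in B — A soiled, B soiled

in B — A soiled, B soiled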